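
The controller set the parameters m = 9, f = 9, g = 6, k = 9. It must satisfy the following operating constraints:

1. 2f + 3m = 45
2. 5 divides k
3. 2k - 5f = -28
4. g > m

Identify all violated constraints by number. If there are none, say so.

Constraints 2, 3, and 4 do not hold.

1. 2f + 3m = 2(9) + 3(9) = 45 — holds.
2. 9 = 5*1 + 4, so 5 does not divide 9 — does not hold.
3. 2k - 5f = 2(9) - 5(9) = -27, not -28 — does not hold.
4. g = 6, m = 9; 6 ≤ 9 (want >) — does not hold.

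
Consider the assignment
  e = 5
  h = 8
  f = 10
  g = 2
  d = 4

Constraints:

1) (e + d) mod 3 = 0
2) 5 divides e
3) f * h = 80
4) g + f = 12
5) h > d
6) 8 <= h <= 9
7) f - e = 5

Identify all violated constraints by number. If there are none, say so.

None — every constraint holds.

1) e + d = 9; 9 mod 3 = 0 — satisfied.
2) 5 / 5 = 1, so 5 divides 5 — satisfied.
3) f * h = 10 * 8 = 80 — satisfied.
4) g + f = 2 + 10 = 12 — satisfied.
5) h = 8, d = 4; 8 > 4 — satisfied.
6) h = 8 lies in [8, 9] — satisfied.
7) f - e = 10 - 5 = 5 — satisfied.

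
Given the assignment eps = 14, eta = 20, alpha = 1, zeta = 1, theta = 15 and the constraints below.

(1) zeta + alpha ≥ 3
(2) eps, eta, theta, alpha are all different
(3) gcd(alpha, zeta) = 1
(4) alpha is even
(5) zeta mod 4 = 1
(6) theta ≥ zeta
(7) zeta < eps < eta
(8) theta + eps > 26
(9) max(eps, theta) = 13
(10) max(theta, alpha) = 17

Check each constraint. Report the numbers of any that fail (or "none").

No — constraints 1, 4, 9, 10 are not satisfied.

(1) zeta + alpha = 1 + 1 = 2; 2 < 3, bound 3 not met — violated.
(2) values 14, 20, 15, 1 are pairwise distinct — OK.
(3) gcd(1, 1) = 1 — OK.
(4) alpha = 1 is odd — violated.
(5) 1 mod 4 = 1 — OK.
(6) theta = 15, zeta = 1; 15 ≥ 1 — OK.
(7) values 1 < 14 < 20 — OK.
(8) theta + eps = 15 + 14 = 29; 29 > 26 — OK.
(9) max(14, 15) = 15, not 13 — violated.
(10) max(15, 1) = 15, not 17 — violated.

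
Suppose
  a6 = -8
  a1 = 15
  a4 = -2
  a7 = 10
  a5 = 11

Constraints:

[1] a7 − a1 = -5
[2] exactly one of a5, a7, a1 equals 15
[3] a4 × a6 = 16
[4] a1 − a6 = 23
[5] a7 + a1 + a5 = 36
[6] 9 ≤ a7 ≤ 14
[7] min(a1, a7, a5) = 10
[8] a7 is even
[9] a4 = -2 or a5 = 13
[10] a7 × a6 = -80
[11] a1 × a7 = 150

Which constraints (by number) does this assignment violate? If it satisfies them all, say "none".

The assignment satisfies every constraint.

[1] a7 − a1 = 10 − 15 = -5 — OK.
[2] a5=11, a7=10, a1=15; 1 of them equals 15 — OK.
[3] a4 × a6 = -2 × (-8) = 16 — OK.
[4] a1 − a6 = 15 − (-8) = 23 — OK.
[5] a7 + a1 + a5 = 10 + 15 + 11 = 36 — OK.
[6] a7 = 10 lies in [9, 14] — OK.
[7] min(15, 10, 11) = 10 — OK.
[8] a7 = 10 is even — OK.
[9] a4 = -2 = -2 (first disjunct) — OK.
[10] a7 × a6 = 10 × (-8) = -80 — OK.
[11] a1 × a7 = 15 × 10 = 150 — OK.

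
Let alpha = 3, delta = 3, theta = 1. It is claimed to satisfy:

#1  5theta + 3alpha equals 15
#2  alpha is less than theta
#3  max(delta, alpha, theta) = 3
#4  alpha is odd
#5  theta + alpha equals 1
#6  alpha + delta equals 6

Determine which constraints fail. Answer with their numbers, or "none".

#1 5theta + 3alpha = 5(1) + 3(3) = 14, not 15 — violated.
#2 alpha = 3, theta = 1; 3 ≥ 1 (want <) — violated.
#3 max(3, 3, 1) = 3 — satisfied.
#4 alpha = 3 is odd — satisfied.
#5 theta + alpha = 1 + 3 = 4, not 1 — violated.
#6 alpha + delta = 3 + 3 = 6 — satisfied.

Constraints 1, 2, and 5 are violated.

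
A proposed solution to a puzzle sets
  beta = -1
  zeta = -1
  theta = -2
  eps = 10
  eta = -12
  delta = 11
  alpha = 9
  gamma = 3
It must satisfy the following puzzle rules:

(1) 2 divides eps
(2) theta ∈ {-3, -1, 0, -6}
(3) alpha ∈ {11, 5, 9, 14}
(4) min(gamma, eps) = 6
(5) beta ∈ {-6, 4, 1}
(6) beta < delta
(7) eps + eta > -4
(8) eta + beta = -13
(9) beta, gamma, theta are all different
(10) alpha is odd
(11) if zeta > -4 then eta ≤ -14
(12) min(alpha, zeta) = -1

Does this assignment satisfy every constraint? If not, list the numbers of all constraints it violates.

No — constraints 2, 4, 5, 11 are not satisfied.

(1) 10 / 2 = 5, so 2 divides 10 — holds.
(2) theta = -2 is not in {-3, -1, 0, -6} — fails.
(3) alpha = 9 is in {11, 5, 9, 14} — holds.
(4) min(3, 10) = 3, not 6 — fails.
(5) beta = -1 is not in {-6, 4, 1} — fails.
(6) beta = -1, delta = 11; -1 < 11 — holds.
(7) eps + eta = 10 + (-12) = -2; -2 > -4 — holds.
(8) eta + beta = -12 + (-1) = -13 — holds.
(9) values -1, 3, -2 are pairwise distinct — holds.
(10) alpha = 9 is odd — holds.
(11) zeta = -1 > -4, so we need eta ≤ -14; but eta = -12 > -14 — fails.
(12) min(9, -1) = -1 — holds.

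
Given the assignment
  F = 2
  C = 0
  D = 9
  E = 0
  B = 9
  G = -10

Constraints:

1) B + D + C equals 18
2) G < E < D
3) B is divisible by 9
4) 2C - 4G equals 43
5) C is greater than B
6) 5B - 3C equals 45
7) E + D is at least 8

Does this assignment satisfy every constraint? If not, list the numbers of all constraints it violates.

1) B + D + C = 9 + 9 + 0 = 18 — holds.
2) values -10 < 0 < 9 — holds.
3) 9 / 9 = 1, so 9 divides 9 — holds.
4) 2C - 4G = 2(0) - 4(-10) = 40, not 43 — does not hold.
5) C = 0, B = 9; 0 ≤ 9 (want >) — does not hold.
6) 5B - 3C = 5(9) - 3(0) = 45 — holds.
7) E + D = 0 + 9 = 9; 9 ≥ 8 — holds.

Constraints 4, 5 are violated.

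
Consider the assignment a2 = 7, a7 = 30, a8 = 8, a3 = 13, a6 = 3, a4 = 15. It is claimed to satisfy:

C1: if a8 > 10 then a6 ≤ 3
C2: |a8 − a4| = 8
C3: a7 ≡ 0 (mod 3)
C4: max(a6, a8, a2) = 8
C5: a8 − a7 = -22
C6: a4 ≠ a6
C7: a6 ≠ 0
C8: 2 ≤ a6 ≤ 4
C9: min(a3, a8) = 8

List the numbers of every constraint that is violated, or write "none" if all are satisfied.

Constraint 2 is violated.

C1: a8 = 8, not > 10; antecedent false, conditional vacuously true — holds.
C2: |8 − 15| = 7, not 8 — does not hold.
C3: 30 mod 3 = 0 — holds.
C4: max(3, 8, 7) = 8 — holds.
C5: a8 − a7 = 8 − 30 = -22 — holds.
C6: a4 = 15, a6 = 3; distinct — holds.
C7: a6 = 3, and 3 ≠ 0 — holds.
C8: a6 = 3 lies in [2, 4] — holds.
C9: min(13, 8) = 8 — holds.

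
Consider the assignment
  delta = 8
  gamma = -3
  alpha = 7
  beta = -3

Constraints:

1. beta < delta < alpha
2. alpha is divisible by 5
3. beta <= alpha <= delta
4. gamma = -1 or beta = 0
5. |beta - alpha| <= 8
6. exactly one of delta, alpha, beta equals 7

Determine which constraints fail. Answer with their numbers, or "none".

1. values -3, 8, 7; delta = 8 is not < alpha = 7 — does not hold.
2. 7 = 5*1 + 2, so 5 does not divide 7 — does not hold.
3. values -3 <= 7 <= 8 — holds.
4. gamma = -3 ≠ -1 and beta = -3 ≠ 0; both disjuncts false — does not hold.
5. |-3 - 7| = 10; 10 > 8, exceeds bound 8 — does not hold.
6. delta=8, alpha=7, beta=-3; 1 of them equals 7 — holds.

No — constraints 1, 2, 4, and 5 are not satisfied.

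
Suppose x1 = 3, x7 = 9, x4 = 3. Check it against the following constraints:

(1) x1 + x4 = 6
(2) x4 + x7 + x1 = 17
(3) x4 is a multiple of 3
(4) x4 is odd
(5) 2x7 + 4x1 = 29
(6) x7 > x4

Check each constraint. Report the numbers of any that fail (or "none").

(1) x1 + x4 = 3 + 3 = 6  ✔
(2) x4 + x7 + x1 = 3 + 9 + 3 = 15, not 17  ✘
(3) 3 / 3 = 1, so 3 divides 3  ✔
(4) x4 = 3 is odd  ✔
(5) 2x7 + 4x1 = 2(9) + 4(3) = 30, not 29  ✘
(6) x7 = 9, x4 = 3; 9 > 3  ✔

Constraints 2, 5 are violated.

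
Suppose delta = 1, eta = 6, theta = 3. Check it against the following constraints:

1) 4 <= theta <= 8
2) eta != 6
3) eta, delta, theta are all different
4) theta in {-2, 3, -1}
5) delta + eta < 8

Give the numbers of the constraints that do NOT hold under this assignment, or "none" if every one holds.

1) theta = 3 is outside [4, 8]  ✘
2) eta = 6, but 6 is required to differ  ✘
3) values 6, 1, 3 are pairwise distinct  ✔
4) theta = 3 is in {-2, 3, -1}  ✔
5) delta + eta = 1 + 6 = 7; 7 < 8  ✔

Violated: 1 and 2.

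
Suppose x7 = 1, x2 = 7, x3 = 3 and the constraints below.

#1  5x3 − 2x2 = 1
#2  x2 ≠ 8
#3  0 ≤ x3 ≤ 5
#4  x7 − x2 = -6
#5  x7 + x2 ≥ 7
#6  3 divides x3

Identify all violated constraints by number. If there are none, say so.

No violations.

#1 5x3 − 2x2 = 5(3) − 2(7) = 1 — satisfied.
#2 x2 = 7, and 7 ≠ 8 — satisfied.
#3 x3 = 3 lies in [0, 5] — satisfied.
#4 x7 − x2 = 1 − 7 = -6 — satisfied.
#5 x7 + x2 = 1 + 7 = 8; 8 ≥ 7 — satisfied.
#6 3 / 3 = 1, so 3 divides 3 — satisfied.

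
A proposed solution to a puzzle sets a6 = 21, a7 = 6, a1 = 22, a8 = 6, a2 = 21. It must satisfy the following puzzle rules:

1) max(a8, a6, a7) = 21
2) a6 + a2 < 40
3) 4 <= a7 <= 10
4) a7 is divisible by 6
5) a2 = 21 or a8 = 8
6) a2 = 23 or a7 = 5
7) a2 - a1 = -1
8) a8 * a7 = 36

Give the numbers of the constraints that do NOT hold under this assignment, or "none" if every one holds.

1) max(6, 21, 6) = 21  ✓
2) a6 + a2 = 21 + 21 = 42; 42 ≥ 40, bound 40 not met  ✗
3) a7 = 6 lies in [4, 10]  ✓
4) 6 / 6 = 1, so 6 divides 6  ✓
5) a2 = 21 = 21 (first disjunct)  ✓
6) a2 = 21 ≠ 23 and a7 = 6 ≠ 5; both disjuncts false  ✗
7) a2 - a1 = 21 - 22 = -1  ✓
8) a8 * a7 = 6 * 6 = 36  ✓

No — constraints 2 and 6 are not satisfied.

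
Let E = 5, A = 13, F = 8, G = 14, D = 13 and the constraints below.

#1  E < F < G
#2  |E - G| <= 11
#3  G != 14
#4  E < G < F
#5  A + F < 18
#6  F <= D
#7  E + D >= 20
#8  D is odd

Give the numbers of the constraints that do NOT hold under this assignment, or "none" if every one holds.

Violated: 3, 4, 5, and 7.

#1 values 5 < 8 < 14 — holds.
#2 |5 - 14| = 9; 9 ≤ 11 — holds.
#3 G = 14, but 14 is required to differ — fails.
#4 values 5, 14, 8; G = 14 is not < F = 8 — fails.
#5 A + F = 13 + 8 = 21; 21 ≥ 18, bound 18 not met — fails.
#6 F = 8, D = 13; 8 ≤ 13 — holds.
#7 E + D = 5 + 13 = 18; 18 < 20, bound 20 not met — fails.
#8 D = 13 is odd — holds.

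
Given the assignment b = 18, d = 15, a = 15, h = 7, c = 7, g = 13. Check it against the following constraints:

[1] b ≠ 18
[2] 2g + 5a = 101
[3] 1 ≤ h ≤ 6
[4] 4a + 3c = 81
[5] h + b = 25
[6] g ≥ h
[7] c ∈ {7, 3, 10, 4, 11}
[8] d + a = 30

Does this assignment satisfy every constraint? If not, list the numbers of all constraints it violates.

[1] b = 18, but 18 is required to differ  ✗
[2] 2g + 5a = 2(13) + 5(15) = 101  ✓
[3] h = 7 is outside [1, 6]  ✗
[4] 4a + 3c = 4(15) + 3(7) = 81  ✓
[5] h + b = 7 + 18 = 25  ✓
[6] g = 13, h = 7; 13 ≥ 7  ✓
[7] c = 7 is in {7, 3, 10, 4, 11}  ✓
[8] d + a = 15 + 15 = 30  ✓

Violated: 1 and 3.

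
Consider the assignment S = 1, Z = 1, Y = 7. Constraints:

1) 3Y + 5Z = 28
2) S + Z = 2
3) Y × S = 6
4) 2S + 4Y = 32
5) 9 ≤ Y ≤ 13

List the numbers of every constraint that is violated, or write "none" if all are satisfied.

Violated: 1, 3, 4, 5.

1) 3Y + 5Z = 3(7) + 5(1) = 26, not 28  ✗
2) S + Z = 1 + 1 = 2  ✓
3) Y × S = 7 × 1 = 7, not 6  ✗
4) 2S + 4Y = 2(1) + 4(7) = 30, not 32  ✗
5) Y = 7 is outside [9, 13]  ✗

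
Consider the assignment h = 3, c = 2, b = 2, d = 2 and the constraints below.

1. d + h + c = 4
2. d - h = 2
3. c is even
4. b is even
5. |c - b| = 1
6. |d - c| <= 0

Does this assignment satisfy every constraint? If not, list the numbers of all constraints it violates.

1. d + h + c = 2 + 3 + 2 = 7, not 4 — violated.
2. d - h = 2 - 3 = -1, not 2 — violated.
3. c = 2 is even — OK.
4. b = 2 is even — OK.
5. |2 - 2| = 0, not 1 — violated.
6. |2 - 2| = 0; 0 ≤ 0 — OK.

Violated: 1, 2, and 5.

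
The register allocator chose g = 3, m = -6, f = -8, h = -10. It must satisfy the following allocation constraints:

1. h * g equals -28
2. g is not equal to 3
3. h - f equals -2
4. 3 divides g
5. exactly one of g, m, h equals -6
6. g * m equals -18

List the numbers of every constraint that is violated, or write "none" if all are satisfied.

Constraints 1, 2 do not hold.

1. h * g = -10 * 3 = -30, not -28 — fails.
2. g = 3, but 3 is required to differ — fails.
3. h - f = -10 - (-8) = -2 — holds.
4. 3 / 3 = 1, so 3 divides 3 — holds.
5. g=3, m=-6, h=-10; 1 of them equals -6 — holds.
6. g * m = 3 * (-6) = -18 — holds.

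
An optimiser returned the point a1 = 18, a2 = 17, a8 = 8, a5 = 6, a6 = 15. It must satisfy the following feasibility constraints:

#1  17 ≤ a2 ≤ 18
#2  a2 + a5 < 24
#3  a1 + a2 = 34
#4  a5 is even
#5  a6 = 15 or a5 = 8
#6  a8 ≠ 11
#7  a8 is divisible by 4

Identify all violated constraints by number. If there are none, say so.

Constraint 3 does not hold.

#1 a2 = 17 lies in [17, 18] — satisfied.
#2 a2 + a5 = 17 + 6 = 23; 23 < 24 — satisfied.
#3 a1 + a2 = 18 + 17 = 35, not 34 — violated.
#4 a5 = 6 is even — satisfied.
#5 a6 = 15 = 15 (first disjunct) — satisfied.
#6 a8 = 8, and 8 ≠ 11 — satisfied.
#7 8 / 4 = 2, so 4 divides 8 — satisfied.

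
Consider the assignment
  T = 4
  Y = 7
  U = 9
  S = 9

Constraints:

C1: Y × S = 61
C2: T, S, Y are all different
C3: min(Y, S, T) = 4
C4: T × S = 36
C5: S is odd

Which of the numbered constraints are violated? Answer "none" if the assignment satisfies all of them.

C1: Y × S = 7 × 9 = 63, not 61  false
C2: values 4, 9, 7 are pairwise distinct  true
C3: min(7, 9, 4) = 4  true
C4: T × S = 4 × 9 = 36  true
C5: S = 9 is odd  true

Constraint 1 is violated.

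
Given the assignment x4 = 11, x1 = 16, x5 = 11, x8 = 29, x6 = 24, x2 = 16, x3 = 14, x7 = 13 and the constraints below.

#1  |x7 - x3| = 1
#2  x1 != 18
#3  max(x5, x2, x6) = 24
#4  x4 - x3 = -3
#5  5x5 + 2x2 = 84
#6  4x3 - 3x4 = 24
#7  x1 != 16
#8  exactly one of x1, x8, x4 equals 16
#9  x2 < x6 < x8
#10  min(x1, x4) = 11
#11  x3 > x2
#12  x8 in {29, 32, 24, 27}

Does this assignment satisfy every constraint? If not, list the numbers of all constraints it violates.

No — constraints 5, 6, 7, 11 are not satisfied.

#1 |13 - 14| = 1 — holds.
#2 x1 = 16, and 16 ≠ 18 — holds.
#3 max(11, 16, 24) = 24 — holds.
#4 x4 - x3 = 11 - 14 = -3 — holds.
#5 5x5 + 2x2 = 5(11) + 2(16) = 87, not 84 — does not hold.
#6 4x3 - 3x4 = 4(14) - 3(11) = 23, not 24 — does not hold.
#7 x1 = 16, but 16 is required to differ — does not hold.
#8 x1=16, x8=29, x4=11; 1 of them equals 16 — holds.
#9 values 16 < 24 < 29 — holds.
#10 min(16, 11) = 11 — holds.
#11 x3 = 14, x2 = 16; 14 ≤ 16 (want >) — does not hold.
#12 x8 = 29 is in {29, 32, 24, 27} — holds.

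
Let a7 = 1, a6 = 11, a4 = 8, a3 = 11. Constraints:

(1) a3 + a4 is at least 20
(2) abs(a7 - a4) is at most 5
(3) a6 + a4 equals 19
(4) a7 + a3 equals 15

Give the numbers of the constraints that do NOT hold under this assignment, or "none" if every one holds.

Constraints 1, 2, 4 do not hold.

(1) a3 + a4 = 11 + 8 = 19; 19 < 20, bound 20 not met  FAIL
(2) abs(1 - 8) = 7; 7 > 5, exceeds bound 5  FAIL
(3) a6 + a4 = 11 + 8 = 19  OK
(4) a7 + a3 = 1 + 11 = 12, not 15  FAIL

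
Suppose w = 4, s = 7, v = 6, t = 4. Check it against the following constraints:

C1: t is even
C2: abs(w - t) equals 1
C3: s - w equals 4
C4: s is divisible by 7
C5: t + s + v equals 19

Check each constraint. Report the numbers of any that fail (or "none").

The assignment fails constraints 2, 3, and 5.

C1: t = 4 is even — holds.
C2: abs(4 - 4) = 0, not 1 — does not hold.
C3: s - w = 7 - 4 = 3, not 4 — does not hold.
C4: 7 / 7 = 1, so 7 divides 7 — holds.
C5: t + s + v = 4 + 7 + 6 = 17, not 19 — does not hold.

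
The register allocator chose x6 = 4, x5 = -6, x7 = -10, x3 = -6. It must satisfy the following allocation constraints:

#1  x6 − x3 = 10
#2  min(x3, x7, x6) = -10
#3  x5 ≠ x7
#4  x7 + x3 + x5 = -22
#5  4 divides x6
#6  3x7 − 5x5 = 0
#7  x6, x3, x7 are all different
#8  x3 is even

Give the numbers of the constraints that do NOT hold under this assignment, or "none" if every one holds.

Yes — all constraints hold.

#1 x6 − x3 = 4 − (-6) = 10 — holds.
#2 min(-6, -10, 4) = -10 — holds.
#3 x5 = -6, x7 = -10; distinct — holds.
#4 x7 + x3 + x5 = -10 + (-6) + (-6) = -22 — holds.
#5 4 / 4 = 1, so 4 divides 4 — holds.
#6 3x7 − 5x5 = 3(-10) − 5(-6) = 0 — holds.
#7 values 4, -6, -10 are pairwise distinct — holds.
#8 x3 = -6 is even — holds.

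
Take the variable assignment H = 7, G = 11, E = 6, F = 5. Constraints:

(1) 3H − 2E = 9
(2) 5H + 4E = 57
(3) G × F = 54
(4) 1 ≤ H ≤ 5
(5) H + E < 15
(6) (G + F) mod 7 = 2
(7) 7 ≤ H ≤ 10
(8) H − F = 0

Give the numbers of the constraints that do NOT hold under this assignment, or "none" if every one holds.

The assignment fails constraints 2, 3, 4, 8.

(1) 3H − 2E = 3(7) − 2(6) = 9  ✔
(2) 5H + 4E = 5(7) + 4(6) = 59, not 57  ✘
(3) G × F = 11 × 5 = 55, not 54  ✘
(4) H = 7 is outside [1, 5]  ✘
(5) H + E = 7 + 6 = 13; 13 < 15  ✔
(6) G + F = 16; 16 mod 7 = 2  ✔
(7) H = 7 lies in [7, 10]  ✔
(8) H − F = 7 − 5 = 2, not 0  ✘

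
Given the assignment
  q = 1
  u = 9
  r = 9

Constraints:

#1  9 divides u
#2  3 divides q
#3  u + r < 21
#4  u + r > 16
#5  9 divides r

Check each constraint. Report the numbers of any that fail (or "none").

Constraint 2 does not hold.

#1 9 / 9 = 1, so 9 divides 9  yes
#2 1 = 3×0 + 1, so 3 does not divide 1  no
#3 u + r = 9 + 9 = 18; 18 < 21  yes
#4 u + r = 9 + 9 = 18; 18 > 16  yes
#5 9 / 9 = 1, so 9 divides 9  yes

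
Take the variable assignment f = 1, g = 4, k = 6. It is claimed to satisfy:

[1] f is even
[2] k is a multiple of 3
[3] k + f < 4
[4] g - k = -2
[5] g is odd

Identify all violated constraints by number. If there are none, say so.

Constraints 1, 3, and 5 are violated.

[1] f = 1 is odd — does not hold.
[2] 6 / 3 = 2, so 3 divides 6 — holds.
[3] k + f = 6 + 1 = 7; 7 ≥ 4, bound 4 not met — does not hold.
[4] g - k = 4 - 6 = -2 — holds.
[5] g = 4 is even — does not hold.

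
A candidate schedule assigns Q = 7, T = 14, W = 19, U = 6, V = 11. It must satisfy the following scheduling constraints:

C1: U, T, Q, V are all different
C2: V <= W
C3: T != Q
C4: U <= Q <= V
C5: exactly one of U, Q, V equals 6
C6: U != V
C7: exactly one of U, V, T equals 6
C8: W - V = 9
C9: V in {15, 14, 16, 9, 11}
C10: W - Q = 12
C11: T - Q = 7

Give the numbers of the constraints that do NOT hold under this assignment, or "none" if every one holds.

C1: values 6, 14, 7, 11 are pairwise distinct — satisfied.
C2: V = 11, W = 19; 11 ≤ 19 — satisfied.
C3: T = 14, Q = 7; distinct — satisfied.
C4: values 6 <= 7 <= 11 — satisfied.
C5: U=6, Q=7, V=11; 1 of them equals 6 — satisfied.
C6: U = 6, V = 11; distinct — satisfied.
C7: U=6, V=11, T=14; 1 of them equals 6 — satisfied.
C8: W - V = 19 - 11 = 8, not 9 — violated.
C9: V = 11 is in {15, 14, 16, 9, 11} — satisfied.
C10: W - Q = 19 - 7 = 12 — satisfied.
C11: T - Q = 14 - 7 = 7 — satisfied.

Constraint 8 does not hold.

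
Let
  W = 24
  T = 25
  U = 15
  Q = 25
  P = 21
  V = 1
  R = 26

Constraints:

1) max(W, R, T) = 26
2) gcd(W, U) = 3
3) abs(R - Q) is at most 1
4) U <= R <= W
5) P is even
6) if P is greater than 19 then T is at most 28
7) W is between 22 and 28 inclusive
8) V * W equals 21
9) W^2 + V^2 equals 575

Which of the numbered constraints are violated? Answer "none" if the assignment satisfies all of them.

1) max(24, 26, 25) = 26 — holds.
2) gcd(24, 15) = 3 — holds.
3) abs(26 - 25) = 1; 1 ≤ 1 — holds.
4) values 15, 26, 24; R = 26 is not <= W = 24 — fails.
5) P = 21 is odd — fails.
6) P = 21 > 19, so we need T ≤ 28; T = 25 ≤ 28 — holds.
7) W = 24 lies in [22, 28] — holds.
8) V * W = 1 * 24 = 24, not 21 — fails.
9) W^2 + V^2 = 24^2 + 1^2 = 576 + 1 = 577, not 575 — fails.

The assignment fails constraints 4, 5, 8, 9.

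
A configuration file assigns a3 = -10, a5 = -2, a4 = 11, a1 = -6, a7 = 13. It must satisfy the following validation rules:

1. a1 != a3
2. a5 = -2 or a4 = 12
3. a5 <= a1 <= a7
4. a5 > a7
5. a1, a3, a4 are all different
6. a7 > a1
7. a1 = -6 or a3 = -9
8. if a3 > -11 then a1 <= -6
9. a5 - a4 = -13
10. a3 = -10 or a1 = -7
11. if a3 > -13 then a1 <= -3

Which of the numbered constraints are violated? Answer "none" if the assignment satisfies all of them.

Constraints 3, 4 do not hold.

1. a1 = -6, a3 = -10; distinct  yes
2. a5 = -2 = -2 (first disjunct)  yes
3. values -2, -6, 13; a5 = -2 is not <= a1 = -6  no
4. a5 = -2, a7 = 13; -2 ≤ 13 (want >)  no
5. values -6, -10, 11 are pairwise distinct  yes
6. a7 = 13, a1 = -6; 13 > -6  yes
7. a1 = -6 = -6 (first disjunct)  yes
8. a3 = -10 > -11, so we need a1 ≤ -6; a1 = -6 ≤ -6  yes
9. a5 - a4 = -2 - 11 = -13  yes
10. a3 = -10 = -10 (first disjunct)  yes
11. a3 = -10 > -13, so we need a1 ≤ -3; a1 = -6 ≤ -3  yes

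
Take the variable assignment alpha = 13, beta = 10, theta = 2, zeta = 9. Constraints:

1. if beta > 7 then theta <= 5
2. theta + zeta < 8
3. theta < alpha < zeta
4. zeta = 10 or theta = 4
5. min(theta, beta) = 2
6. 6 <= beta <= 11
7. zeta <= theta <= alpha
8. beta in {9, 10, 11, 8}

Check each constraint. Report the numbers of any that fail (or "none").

1. beta = 10 > 7, so we need theta ≤ 5; theta = 2 ≤ 5  holds
2. theta + zeta = 2 + 9 = 11; 11 ≥ 8, bound 8 not met  fails
3. values 2, 13, 9; alpha = 13 is not < zeta = 9  fails
4. zeta = 9 ≠ 10 and theta = 2 ≠ 4; both disjuncts false  fails
5. min(2, 10) = 2  holds
6. beta = 10 lies in [6, 11]  holds
7. values 9, 2, 13; zeta = 9 is not <= theta = 2  fails
8. beta = 10 is in {9, 10, 11, 8}  holds

No — constraints 2, 3, 4, 7 are not satisfied.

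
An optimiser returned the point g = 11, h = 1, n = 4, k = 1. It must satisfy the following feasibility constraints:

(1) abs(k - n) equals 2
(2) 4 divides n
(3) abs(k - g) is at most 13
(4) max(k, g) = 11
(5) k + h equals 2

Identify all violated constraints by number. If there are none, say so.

(1) abs(1 - 4) = 3, not 2 — does not hold.
(2) 4 / 4 = 1, so 4 divides 4 — holds.
(3) abs(1 - 11) = 10; 10 ≤ 13 — holds.
(4) max(1, 11) = 11 — holds.
(5) k + h = 1 + 1 = 2 — holds.

Constraint 1 does not hold.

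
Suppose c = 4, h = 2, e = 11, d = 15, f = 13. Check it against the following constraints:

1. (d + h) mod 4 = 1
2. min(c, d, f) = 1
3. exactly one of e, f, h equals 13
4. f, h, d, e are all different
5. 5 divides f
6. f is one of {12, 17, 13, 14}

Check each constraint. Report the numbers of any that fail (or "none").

The assignment fails constraints 2, 5.

1. d + h = 17; 17 mod 4 = 1  holds
2. min(4, 15, 13) = 4, not 1  fails
3. e=11, f=13, h=2; 1 of them equals 13  holds
4. values 13, 2, 15, 11 are pairwise distinct  holds
5. 13 = 5*2 + 3, so 5 does not divide 13  fails
6. f = 13 is in {12, 17, 13, 14}  holds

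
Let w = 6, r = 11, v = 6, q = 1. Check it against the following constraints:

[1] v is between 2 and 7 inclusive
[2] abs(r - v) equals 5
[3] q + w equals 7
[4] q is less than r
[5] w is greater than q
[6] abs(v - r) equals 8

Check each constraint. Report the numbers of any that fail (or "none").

[1] v = 6 lies in [2, 7] — OK.
[2] abs(11 - 6) = 5 — OK.
[3] q + w = 1 + 6 = 7 — OK.
[4] q = 1, r = 11; 1 < 11 — OK.
[5] w = 6, q = 1; 6 > 1 — OK.
[6] abs(6 - 11) = 5, not 8 — violated.

No — constraint 6 is not satisfied.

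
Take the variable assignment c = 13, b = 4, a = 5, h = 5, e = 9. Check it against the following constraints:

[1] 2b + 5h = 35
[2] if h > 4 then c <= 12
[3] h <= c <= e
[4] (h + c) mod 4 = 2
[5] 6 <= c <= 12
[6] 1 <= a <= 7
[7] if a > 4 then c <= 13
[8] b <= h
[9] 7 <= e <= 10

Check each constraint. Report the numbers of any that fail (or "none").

The assignment fails constraints 1, 2, 3, and 5.

[1] 2b + 5h = 2(4) + 5(5) = 33, not 35 — fails.
[2] h = 5 > 4, so we need c ≤ 12; but c = 13 > 12 — fails.
[3] values 5, 13, 9; c = 13 is not <= e = 9 — fails.
[4] h + c = 18; 18 mod 4 = 2 — holds.
[5] c = 13 is outside [6, 12] — fails.
[6] a = 5 lies in [1, 7] — holds.
[7] a = 5 > 4, so we need c ≤ 13; c = 13 ≤ 13 — holds.
[8] b = 4, h = 5; 4 ≤ 5 — holds.
[9] e = 9 lies in [7, 10] — holds.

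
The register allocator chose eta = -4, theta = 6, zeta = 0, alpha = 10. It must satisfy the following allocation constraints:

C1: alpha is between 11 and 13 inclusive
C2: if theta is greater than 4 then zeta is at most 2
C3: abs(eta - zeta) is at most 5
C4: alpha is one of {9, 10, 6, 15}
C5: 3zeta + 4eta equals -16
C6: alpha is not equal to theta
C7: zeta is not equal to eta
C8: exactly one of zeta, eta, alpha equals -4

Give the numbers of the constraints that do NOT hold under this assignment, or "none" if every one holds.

No — constraint 1 is not satisfied.

C1: alpha = 10 is outside [11, 13]  fails
C2: theta = 6 > 4, so we need zeta ≤ 2; zeta = 0 ≤ 2  holds
C3: abs(-4 - 0) = 4; 4 ≤ 5  holds
C4: alpha = 10 is in {9, 10, 6, 15}  holds
C5: 3zeta + 4eta = 3(0) + 4(-4) = -16  holds
C6: alpha = 10, theta = 6; distinct  holds
C7: zeta = 0, eta = -4; distinct  holds
C8: zeta=0, eta=-4, alpha=10; 1 of them equals -4  holds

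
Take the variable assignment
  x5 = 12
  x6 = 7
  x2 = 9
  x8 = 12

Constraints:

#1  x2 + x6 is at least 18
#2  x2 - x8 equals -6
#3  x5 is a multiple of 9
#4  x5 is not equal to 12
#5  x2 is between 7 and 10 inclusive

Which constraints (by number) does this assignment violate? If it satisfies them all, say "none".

The assignment fails constraints 1, 2, 3, and 4.

#1 x2 + x6 = 9 + 7 = 16; 16 < 18, bound 18 not met  ✗
#2 x2 - x8 = 9 - 12 = -3, not -6  ✗
#3 12 = 9*1 + 3, so 9 does not divide 12  ✗
#4 x5 = 12, but 12 is required to differ  ✗
#5 x2 = 9 lies in [7, 10]  ✓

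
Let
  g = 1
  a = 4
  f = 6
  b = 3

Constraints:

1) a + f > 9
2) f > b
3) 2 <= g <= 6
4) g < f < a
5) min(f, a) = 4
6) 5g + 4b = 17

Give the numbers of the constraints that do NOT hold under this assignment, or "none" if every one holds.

Constraints 3, 4 are violated.

1) a + f = 4 + 6 = 10; 10 > 9 — OK.
2) f = 6, b = 3; 6 > 3 — OK.
3) g = 1 is outside [2, 6] — violated.
4) values 1, 6, 4; f = 6 is not < a = 4 — violated.
5) min(6, 4) = 4 — OK.
6) 5g + 4b = 5(1) + 4(3) = 17 — OK.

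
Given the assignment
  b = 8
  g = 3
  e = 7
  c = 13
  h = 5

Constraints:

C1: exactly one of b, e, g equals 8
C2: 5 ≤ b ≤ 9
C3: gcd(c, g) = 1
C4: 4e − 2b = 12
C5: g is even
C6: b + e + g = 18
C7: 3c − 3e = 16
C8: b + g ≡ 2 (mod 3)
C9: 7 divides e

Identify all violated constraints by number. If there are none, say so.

Violated: 5 and 7.

C1: b=8, e=7, g=3; 1 of them equals 8 — holds.
C2: b = 8 lies in [5, 9] — holds.
C3: gcd(13, 3) = 1 — holds.
C4: 4e − 2b = 4(7) − 2(8) = 12 — holds.
C5: g = 3 is odd — fails.
C6: b + e + g = 8 + 7 + 3 = 18 — holds.
C7: 3c − 3e = 3(13) − 3(7) = 18, not 16 — fails.
C8: b + g = 11; 11 mod 3 = 2 — holds.
C9: 7 / 7 = 1, so 7 divides 7 — holds.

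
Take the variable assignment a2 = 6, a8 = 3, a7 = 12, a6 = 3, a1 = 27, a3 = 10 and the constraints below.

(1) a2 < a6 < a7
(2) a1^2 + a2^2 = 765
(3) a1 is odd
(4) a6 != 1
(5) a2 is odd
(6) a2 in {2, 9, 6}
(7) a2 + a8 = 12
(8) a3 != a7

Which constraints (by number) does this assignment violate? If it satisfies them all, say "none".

(1) values 6, 3, 12; a2 = 6 is not < a6 = 3  fails
(2) a1^2 + a2^2 = 27^2 + 6^2 = 729 + 36 = 765  holds
(3) a1 = 27 is odd  holds
(4) a6 = 3, and 3 ≠ 1  holds
(5) a2 = 6 is even  fails
(6) a2 = 6 is in {2, 9, 6}  holds
(7) a2 + a8 = 6 + 3 = 9, not 12  fails
(8) a3 = 10, a7 = 12; distinct  holds

Constraints 1, 5, and 7 are violated.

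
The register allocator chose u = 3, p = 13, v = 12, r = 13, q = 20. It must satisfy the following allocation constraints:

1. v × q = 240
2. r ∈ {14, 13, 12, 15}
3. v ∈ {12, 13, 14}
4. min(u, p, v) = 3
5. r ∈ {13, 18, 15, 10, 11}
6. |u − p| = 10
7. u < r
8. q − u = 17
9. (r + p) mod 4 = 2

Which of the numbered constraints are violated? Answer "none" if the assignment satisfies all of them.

1. v × q = 12 × 20 = 240  holds
2. r = 13 is in {14, 13, 12, 15}  holds
3. v = 12 is in {12, 13, 14}  holds
4. min(3, 13, 12) = 3  holds
5. r = 13 is in {13, 18, 15, 10, 11}  holds
6. |3 − 13| = 10  holds
7. u = 3, r = 13; 3 < 13  holds
8. q − u = 20 − 3 = 17  holds
9. r + p = 26; 26 mod 4 = 2  holds

Yes — all constraints hold.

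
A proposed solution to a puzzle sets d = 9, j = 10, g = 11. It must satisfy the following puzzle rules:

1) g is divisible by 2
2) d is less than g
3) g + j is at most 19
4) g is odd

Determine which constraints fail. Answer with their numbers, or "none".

The assignment fails constraints 1 and 3.

1) 11 = 2*5 + 1, so 2 does not divide 11 — fails.
2) d = 9, g = 11; 9 < 11 — holds.
3) g + j = 11 + 10 = 21; 21 > 19, bound 19 not met — fails.
4) g = 11 is odd — holds.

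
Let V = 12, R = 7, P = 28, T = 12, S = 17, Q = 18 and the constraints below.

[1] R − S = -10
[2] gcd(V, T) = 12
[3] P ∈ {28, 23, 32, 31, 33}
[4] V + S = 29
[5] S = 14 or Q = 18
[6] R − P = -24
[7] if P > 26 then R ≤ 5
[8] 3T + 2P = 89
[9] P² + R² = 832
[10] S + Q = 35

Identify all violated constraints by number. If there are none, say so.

[1] R − S = 7 − 17 = -10  yes
[2] gcd(12, 12) = 12  yes
[3] P = 28 is in {28, 23, 32, 31, 33}  yes
[4] V + S = 12 + 17 = 29  yes
[5] S = 17 ≠ 14, but Q = 18 = 18 (second disjunct)  yes
[6] R − P = 7 − 28 = -21, not -24  no
[7] P = 28 > 26, so we need R ≤ 5; but R = 7 > 5  no
[8] 3T + 2P = 3(12) + 2(28) = 92, not 89  no
[9] P² + R² = 28² + 7² = 784 + 49 = 833, not 832  no
[10] S + Q = 17 + 18 = 35  yes

Constraints 6, 7, 8, 9 are violated.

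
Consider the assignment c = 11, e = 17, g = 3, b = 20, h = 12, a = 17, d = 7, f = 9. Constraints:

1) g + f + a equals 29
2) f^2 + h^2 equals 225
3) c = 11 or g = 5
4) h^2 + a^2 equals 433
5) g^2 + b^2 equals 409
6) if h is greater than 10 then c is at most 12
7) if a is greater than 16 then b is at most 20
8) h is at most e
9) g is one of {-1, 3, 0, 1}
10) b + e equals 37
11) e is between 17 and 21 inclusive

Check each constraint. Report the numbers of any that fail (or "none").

No violations.

1) g + f + a = 3 + 9 + 17 = 29 — holds.
2) f^2 + h^2 = 9^2 + 12^2 = 81 + 144 = 225 — holds.
3) c = 11 = 11 (first disjunct) — holds.
4) h^2 + a^2 = 12^2 + 17^2 = 144 + 289 = 433 — holds.
5) g^2 + b^2 = 3^2 + 20^2 = 9 + 400 = 409 — holds.
6) h = 12 > 10, so we need c ≤ 12; c = 11 ≤ 12 — holds.
7) a = 17 > 16, so we need b ≤ 20; b = 20 ≤ 20 — holds.
8) h = 12, e = 17; 12 ≤ 17 — holds.
9) g = 3 is in {-1, 3, 0, 1} — holds.
10) b + e = 20 + 17 = 37 — holds.
11) e = 17 lies in [17, 21] — holds.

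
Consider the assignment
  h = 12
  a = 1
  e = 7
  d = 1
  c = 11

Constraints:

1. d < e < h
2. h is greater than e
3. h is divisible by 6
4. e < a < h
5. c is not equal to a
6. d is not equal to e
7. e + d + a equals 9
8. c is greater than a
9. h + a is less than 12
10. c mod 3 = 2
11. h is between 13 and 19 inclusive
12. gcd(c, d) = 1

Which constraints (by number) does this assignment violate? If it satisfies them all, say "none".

1. values 1 < 7 < 12 — holds.
2. h = 12, e = 7; 12 > 7 — holds.
3. 12 / 6 = 2, so 6 divides 12 — holds.
4. values 7, 1, 12; e = 7 is not < a = 1 — does not hold.
5. c = 11, a = 1; distinct — holds.
6. d = 1, e = 7; distinct — holds.
7. e + d + a = 7 + 1 + 1 = 9 — holds.
8. c = 11, a = 1; 11 > 1 — holds.
9. h + a = 12 + 1 = 13; 13 ≥ 12, bound 12 not met — does not hold.
10. 11 mod 3 = 2 — holds.
11. h = 12 is outside [13, 19] — does not hold.
12. gcd(11, 1) = 1 — holds.

Constraints 4, 9, and 11 do not hold.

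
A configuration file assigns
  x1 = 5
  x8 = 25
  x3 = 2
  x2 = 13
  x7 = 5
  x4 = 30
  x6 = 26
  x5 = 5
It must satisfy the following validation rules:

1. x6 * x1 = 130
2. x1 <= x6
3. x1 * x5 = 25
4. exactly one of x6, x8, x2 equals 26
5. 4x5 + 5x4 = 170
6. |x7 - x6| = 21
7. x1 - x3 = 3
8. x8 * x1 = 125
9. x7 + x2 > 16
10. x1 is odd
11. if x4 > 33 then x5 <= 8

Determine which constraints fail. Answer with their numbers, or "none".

1. x6 * x1 = 26 * 5 = 130  ✓
2. x1 = 5, x6 = 26; 5 ≤ 26  ✓
3. x1 * x5 = 5 * 5 = 25  ✓
4. x6=26, x8=25, x2=13; 1 of them equals 26  ✓
5. 4x5 + 5x4 = 4(5) + 5(30) = 170  ✓
6. |5 - 26| = 21  ✓
7. x1 - x3 = 5 - 2 = 3  ✓
8. x8 * x1 = 25 * 5 = 125  ✓
9. x7 + x2 = 5 + 13 = 18; 18 > 16  ✓
10. x1 = 5 is odd  ✓
11. x4 = 30, not > 33; antecedent false, conditional vacuously true  ✓

No violations.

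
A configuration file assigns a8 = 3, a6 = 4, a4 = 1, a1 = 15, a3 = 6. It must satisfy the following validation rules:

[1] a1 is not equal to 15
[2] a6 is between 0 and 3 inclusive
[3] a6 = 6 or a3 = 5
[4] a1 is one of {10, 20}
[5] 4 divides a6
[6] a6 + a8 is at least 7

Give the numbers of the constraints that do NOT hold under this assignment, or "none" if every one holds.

[1] a1 = 15, but 15 is required to differ — violated.
[2] a6 = 4 is outside [0, 3] — violated.
[3] a6 = 4 ≠ 6 and a3 = 6 ≠ 5; both disjuncts false — violated.
[4] a1 = 15 is not in {10, 20} — violated.
[5] 4 / 4 = 1, so 4 divides 4 — OK.
[6] a6 + a8 = 4 + 3 = 7; 7 ≥ 7 — OK.

The assignment fails constraints 1, 2, 3, and 4.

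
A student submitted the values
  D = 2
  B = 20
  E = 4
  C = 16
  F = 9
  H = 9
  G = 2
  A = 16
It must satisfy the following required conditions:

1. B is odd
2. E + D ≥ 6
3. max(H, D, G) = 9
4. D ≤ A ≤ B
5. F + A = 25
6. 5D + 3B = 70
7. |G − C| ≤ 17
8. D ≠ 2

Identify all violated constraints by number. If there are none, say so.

1. B = 20 is even — fails.
2. E + D = 4 + 2 = 6; 6 ≥ 6 — holds.
3. max(9, 2, 2) = 9 — holds.
4. values 2 ≤ 16 ≤ 20 — holds.
5. F + A = 9 + 16 = 25 — holds.
6. 5D + 3B = 5(2) + 3(20) = 70 — holds.
7. |2 − 16| = 14; 14 ≤ 17 — holds.
8. D = 2, but 2 is required to differ — fails.

Constraints 1, 8 are violated.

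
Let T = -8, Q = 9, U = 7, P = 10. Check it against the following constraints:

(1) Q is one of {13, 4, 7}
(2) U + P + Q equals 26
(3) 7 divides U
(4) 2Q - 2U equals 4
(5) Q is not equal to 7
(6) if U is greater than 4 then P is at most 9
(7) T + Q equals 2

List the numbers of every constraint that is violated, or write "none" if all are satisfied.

(1) Q = 9 is not in {13, 4, 7}  false
(2) U + P + Q = 7 + 10 + 9 = 26  true
(3) 7 / 7 = 1, so 7 divides 7  true
(4) 2Q - 2U = 2(9) - 2(7) = 4  true
(5) Q = 9, and 9 ≠ 7  true
(6) U = 7 > 4, so we need P ≤ 9; but P = 10 > 9  false
(7) T + Q = -8 + 9 = 1, not 2  false

Constraints 1, 6, 7 are violated.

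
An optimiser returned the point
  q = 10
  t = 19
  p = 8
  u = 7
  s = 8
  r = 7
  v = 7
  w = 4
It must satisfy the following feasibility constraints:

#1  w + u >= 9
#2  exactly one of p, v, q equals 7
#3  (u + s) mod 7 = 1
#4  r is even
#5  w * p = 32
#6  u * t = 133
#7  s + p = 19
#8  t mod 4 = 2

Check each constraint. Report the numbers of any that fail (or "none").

Constraints 4, 7, and 8 do not hold.

#1 w + u = 4 + 7 = 11; 11 ≥ 9  OK
#2 p=8, v=7, q=10; 1 of them equals 7  OK
#3 u + s = 15; 15 mod 7 = 1  OK
#4 r = 7 is odd  FAIL
#5 w * p = 4 * 8 = 32  OK
#6 u * t = 7 * 19 = 133  OK
#7 s + p = 8 + 8 = 16, not 19  FAIL
#8 19 mod 4 = 3, not 2  FAIL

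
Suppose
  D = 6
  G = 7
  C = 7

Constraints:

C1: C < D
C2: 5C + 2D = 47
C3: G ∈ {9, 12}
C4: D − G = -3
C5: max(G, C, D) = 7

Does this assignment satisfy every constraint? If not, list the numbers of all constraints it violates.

No — constraints 1, 3, and 4 are not satisfied.

C1: C = 7, D = 6; 7 ≥ 6 (want <)  ✗
C2: 5C + 2D = 5(7) + 2(6) = 47  ✓
C3: G = 7 is not in {9, 12}  ✗
C4: D − G = 6 − 7 = -1, not -3  ✗
C5: max(7, 7, 6) = 7  ✓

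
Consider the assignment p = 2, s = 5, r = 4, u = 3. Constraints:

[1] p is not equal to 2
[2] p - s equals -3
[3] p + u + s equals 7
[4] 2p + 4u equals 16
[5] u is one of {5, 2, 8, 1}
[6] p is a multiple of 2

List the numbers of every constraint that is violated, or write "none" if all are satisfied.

[1] p = 2, but 2 is required to differ  no
[2] p - s = 2 - 5 = -3  yes
[3] p + u + s = 2 + 3 + 5 = 10, not 7  no
[4] 2p + 4u = 2(2) + 4(3) = 16  yes
[5] u = 3 is not in {5, 2, 8, 1}  no
[6] 2 / 2 = 1, so 2 divides 2  yes

Constraints 1, 3, and 5 are violated.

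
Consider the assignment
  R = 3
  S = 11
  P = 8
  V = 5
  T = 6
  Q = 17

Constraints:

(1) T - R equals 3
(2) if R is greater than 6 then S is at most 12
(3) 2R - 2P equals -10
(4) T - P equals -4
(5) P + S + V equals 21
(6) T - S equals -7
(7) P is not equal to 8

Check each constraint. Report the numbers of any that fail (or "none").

(1) T - R = 6 - 3 = 3  holds
(2) R = 3, not > 6; antecedent false, conditional vacuously true  holds
(3) 2R - 2P = 2(3) - 2(8) = -10  holds
(4) T - P = 6 - 8 = -2, not -4  fails
(5) P + S + V = 8 + 11 + 5 = 24, not 21  fails
(6) T - S = 6 - 11 = -5, not -7  fails
(7) P = 8, but 8 is required to differ  fails

Violated: 4, 5, 6, and 7.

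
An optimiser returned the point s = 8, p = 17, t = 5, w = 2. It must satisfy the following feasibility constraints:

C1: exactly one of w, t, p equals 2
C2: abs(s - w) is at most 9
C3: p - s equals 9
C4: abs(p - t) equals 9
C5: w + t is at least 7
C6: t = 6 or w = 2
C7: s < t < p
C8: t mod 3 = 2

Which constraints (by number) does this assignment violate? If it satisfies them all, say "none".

C1: w=2, t=5, p=17; 1 of them equals 2  ✔
C2: abs(8 - 2) = 6; 6 ≤ 9  ✔
C3: p - s = 17 - 8 = 9  ✔
C4: abs(17 - 5) = 12, not 9  ✘
C5: w + t = 2 + 5 = 7; 7 ≥ 7  ✔
C6: t = 5 ≠ 6, but w = 2 = 2 (second disjunct)  ✔
C7: values 8, 5, 17; s = 8 is not < t = 5  ✘
C8: 5 mod 3 = 2  ✔

No — constraints 4 and 7 are not satisfied.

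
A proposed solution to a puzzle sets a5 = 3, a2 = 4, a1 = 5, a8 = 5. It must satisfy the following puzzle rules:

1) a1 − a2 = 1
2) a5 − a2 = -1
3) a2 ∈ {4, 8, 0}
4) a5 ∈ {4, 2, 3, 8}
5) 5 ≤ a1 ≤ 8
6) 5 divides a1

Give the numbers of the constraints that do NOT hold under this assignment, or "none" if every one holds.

Yes — all constraints hold.

1) a1 − a2 = 5 − 4 = 1  OK
2) a5 − a2 = 3 − 4 = -1  OK
3) a2 = 4 is in {4, 8, 0}  OK
4) a5 = 3 is in {4, 2, 3, 8}  OK
5) a1 = 5 lies in [5, 8]  OK
6) 5 / 5 = 1, so 5 divides 5  OK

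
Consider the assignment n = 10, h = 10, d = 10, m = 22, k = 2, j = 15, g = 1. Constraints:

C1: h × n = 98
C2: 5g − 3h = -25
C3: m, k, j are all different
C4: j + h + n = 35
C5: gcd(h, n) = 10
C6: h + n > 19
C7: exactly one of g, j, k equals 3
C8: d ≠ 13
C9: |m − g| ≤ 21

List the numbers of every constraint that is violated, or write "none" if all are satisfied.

Constraints 1 and 7 are violated.

C1: h × n = 10 × 10 = 100, not 98 — violated.
C2: 5g − 3h = 5(1) − 3(10) = -25 — OK.
C3: values 22, 2, 15 are pairwise distinct — OK.
C4: j + h + n = 15 + 10 + 10 = 35 — OK.
C5: gcd(10, 10) = 10 — OK.
C6: h + n = 10 + 10 = 20; 20 > 19 — OK.
C7: g=1, j=15, k=2; 0 of them equal 3, not exactly one — violated.
C8: d = 10, and 10 ≠ 13 — OK.
C9: |22 − 1| = 21; 21 ≤ 21 — OK.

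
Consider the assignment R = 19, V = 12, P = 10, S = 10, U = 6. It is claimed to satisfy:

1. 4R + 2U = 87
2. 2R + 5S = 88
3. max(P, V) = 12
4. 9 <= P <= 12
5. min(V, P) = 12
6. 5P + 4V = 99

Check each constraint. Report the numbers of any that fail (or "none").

Constraints 1, 5, 6 do not hold.

1. 4R + 2U = 4(19) + 2(6) = 88, not 87  fails
2. 2R + 5S = 2(19) + 5(10) = 88  holds
3. max(10, 12) = 12  holds
4. P = 10 lies in [9, 12]  holds
5. min(12, 10) = 10, not 12  fails
6. 5P + 4V = 5(10) + 4(12) = 98, not 99  fails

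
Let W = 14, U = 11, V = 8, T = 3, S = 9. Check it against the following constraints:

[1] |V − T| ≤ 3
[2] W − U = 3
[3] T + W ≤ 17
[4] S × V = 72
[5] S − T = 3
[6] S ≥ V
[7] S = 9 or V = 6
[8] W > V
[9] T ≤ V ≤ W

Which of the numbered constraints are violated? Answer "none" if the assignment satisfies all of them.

[1] |8 − 3| = 5; 5 > 3, exceeds bound 3  ✘
[2] W − U = 14 − 11 = 3  ✔
[3] T + W = 3 + 14 = 17; 17 ≤ 17  ✔
[4] S × V = 9 × 8 = 72  ✔
[5] S − T = 9 − 3 = 6, not 3  ✘
[6] S = 9, V = 8; 9 ≥ 8  ✔
[7] S = 9 = 9 (first disjunct)  ✔
[8] W = 14, V = 8; 14 > 8  ✔
[9] values 3 ≤ 8 ≤ 14  ✔

The assignment fails constraints 1, 5.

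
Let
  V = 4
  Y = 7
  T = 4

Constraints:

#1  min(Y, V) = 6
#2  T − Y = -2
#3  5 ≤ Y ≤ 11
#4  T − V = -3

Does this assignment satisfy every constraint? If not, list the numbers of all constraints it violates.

Violated: 1, 2, and 4.

#1 min(7, 4) = 4, not 6  ✘
#2 T − Y = 4 − 7 = -3, not -2  ✘
#3 Y = 7 lies in [5, 11]  ✔
#4 T − V = 4 − 4 = 0, not -3  ✘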